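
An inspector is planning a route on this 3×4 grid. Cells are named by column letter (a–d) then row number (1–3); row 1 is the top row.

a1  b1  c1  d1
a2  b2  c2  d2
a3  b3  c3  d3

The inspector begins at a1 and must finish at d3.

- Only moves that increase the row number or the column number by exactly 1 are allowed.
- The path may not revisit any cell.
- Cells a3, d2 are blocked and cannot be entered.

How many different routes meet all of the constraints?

A right/down-only route from a1 to d3 makes exactly 2 down-moves and 3 right-moves in some order.
With no other constraints that would be C(5,2) = 10 routes.
Subtract routes through each blocked cell (inclusion–exclusion for overlaps): − through d2: 4 − through a3: 1 → 5.
That gives 5 routes.

5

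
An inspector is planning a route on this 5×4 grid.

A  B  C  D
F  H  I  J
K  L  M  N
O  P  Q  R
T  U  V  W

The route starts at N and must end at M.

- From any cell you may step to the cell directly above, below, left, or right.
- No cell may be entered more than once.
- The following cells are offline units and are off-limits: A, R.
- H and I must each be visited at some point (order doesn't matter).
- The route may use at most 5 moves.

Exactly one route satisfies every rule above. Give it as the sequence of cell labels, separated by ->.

N -> J -> I -> H -> L -> M

The budget equals the shortest possible length, so every move has to be on a shortest route through the required cells.
Route from N: up 1 to J, left 2 to H, down 1 to L, right 1 to M — 5 moves in all.
Check: all required cells visited; 5 ≤ 5 moves.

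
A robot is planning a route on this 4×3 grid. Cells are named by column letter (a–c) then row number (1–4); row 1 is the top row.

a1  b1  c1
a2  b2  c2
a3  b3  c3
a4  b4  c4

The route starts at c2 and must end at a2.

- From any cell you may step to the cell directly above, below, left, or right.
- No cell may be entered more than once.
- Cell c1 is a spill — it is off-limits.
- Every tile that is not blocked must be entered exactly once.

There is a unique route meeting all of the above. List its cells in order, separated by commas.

c2, c3, c4, b4, a4, a3, b3, b2, b1, a1, a2

Need to visit all 11 open cells exactly once, starting at c2 and ending at a2.
Cell b1 has only two open neighbours (b2 and a1), so the path must pass straight through it: one of those is the cell it's entered from and the other is where it exits.
Route from c2: 2× down (reaching c4), 2× left (reaching a4), up to a3, right to b3, 2× up (reaching b1), left to a1, down to a2 — 10 moves in all.
Check: all 11 open cells covered.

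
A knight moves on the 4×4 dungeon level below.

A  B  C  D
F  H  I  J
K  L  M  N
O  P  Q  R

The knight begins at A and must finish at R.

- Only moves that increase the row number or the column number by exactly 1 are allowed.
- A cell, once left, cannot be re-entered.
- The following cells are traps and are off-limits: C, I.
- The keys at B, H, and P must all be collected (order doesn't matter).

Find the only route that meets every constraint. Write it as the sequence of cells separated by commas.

A, B, H, L, P, Q, R

Moves only go right or down, so the column and row indices never decrease.
Route from A: right 1 to B, down 3 to P, right 2 to R — 6 moves in all.
Check: all required cells visited.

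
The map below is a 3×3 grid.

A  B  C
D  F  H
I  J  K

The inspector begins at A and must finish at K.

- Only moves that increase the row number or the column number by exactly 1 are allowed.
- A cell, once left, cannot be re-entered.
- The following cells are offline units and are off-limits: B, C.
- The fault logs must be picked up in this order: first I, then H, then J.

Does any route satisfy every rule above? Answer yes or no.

H lies above I, so going from I to H would need an upward move — but moves only go right/down, so I cannot be visited before H.

no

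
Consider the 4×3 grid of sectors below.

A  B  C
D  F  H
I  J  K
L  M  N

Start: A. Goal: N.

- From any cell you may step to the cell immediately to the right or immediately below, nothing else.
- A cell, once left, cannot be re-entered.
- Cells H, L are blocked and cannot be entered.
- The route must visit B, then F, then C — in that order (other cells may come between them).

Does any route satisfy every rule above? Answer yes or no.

no

C lies above F, so going from F to C would need an upward move — but moves only go right/down, so F cannot be visited before C.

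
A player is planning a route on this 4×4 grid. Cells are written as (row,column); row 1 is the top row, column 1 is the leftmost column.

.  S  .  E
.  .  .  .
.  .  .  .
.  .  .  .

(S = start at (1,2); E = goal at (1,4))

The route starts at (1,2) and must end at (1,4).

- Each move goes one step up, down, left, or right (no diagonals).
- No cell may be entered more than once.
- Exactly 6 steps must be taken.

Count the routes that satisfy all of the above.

7

Need simple routes of exactly 6 moves from (1,2) to (1,4) (Manhattan distance 2, so 2 moves are spent on a detour and 2 undoing it).
Enumerating: (1,2) (2,2) (3,2) (3,3) (2,3) (1,3) (1,4) | (1,2) (2,2) (3,2) (3,3) (2,3) (2,4) (1,4) | (1,2) (2,2) (3,2) (3,3) (3,4) (2,4) (1,4) | (1,2) (2,2) (2,3) (3,3) (3,4) (2,4) (1,4) | (1,2) (1,1) (2,1) (2,2) (2,3) (1,3) (1,4) | (1,2) (1,1) (2,1) (2,2) (2,3) (2,4) (1,4) | (1,2) (1,3) (2,3) (3,3) (3,4) (2,4) (1,4).
That gives 7 routes.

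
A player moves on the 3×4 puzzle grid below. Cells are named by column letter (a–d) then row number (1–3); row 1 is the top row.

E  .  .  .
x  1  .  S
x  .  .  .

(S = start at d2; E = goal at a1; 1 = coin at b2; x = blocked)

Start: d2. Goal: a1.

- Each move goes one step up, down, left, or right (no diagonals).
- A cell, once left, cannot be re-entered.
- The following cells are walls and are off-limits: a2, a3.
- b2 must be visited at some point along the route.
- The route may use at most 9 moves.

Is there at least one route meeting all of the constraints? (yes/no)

yes

One route that works: d2 → c2 → b2 → b1 → a1.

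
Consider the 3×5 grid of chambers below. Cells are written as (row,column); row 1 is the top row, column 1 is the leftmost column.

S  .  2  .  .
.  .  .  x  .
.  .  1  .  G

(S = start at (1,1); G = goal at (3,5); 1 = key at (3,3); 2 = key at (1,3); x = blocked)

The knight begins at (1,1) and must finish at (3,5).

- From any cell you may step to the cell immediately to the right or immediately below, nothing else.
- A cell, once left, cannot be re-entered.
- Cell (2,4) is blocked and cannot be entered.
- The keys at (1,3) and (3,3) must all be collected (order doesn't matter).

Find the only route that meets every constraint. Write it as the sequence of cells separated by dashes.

(1,1) - (1,2) - (1,3) - (2,3) - (3,3) - (3,4) - (3,5)

Moves only go right or down, so the column and row indices never decrease.
Route from (1,1): right 2 to (1,3), down 2 to (3,3), right 2 to (3,5) — 6 moves in all.
Check: all required cells visited.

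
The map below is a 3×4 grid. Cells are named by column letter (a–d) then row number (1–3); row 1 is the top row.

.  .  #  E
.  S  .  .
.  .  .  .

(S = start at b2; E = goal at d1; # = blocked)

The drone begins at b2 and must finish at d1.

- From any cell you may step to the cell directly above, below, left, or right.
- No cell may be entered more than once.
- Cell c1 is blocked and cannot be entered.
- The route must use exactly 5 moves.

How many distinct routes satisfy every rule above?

3

Need simple routes of exactly 5 moves from b2 to d1 (Manhattan distance 3, so 1 moves are spent on a detour and 1 undoing it).
Enumerating: b2 b3 c3 c2 d2 d1 | b2 b3 c3 d3 d2 d1 | b2 c2 c3 d3 d2 d1.
That gives 3 routes.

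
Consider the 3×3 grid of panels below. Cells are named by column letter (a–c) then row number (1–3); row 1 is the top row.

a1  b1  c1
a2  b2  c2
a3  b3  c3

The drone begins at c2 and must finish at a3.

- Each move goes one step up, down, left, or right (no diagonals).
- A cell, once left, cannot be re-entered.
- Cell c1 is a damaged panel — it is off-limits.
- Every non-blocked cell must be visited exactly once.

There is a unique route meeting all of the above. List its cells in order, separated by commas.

Need to visit all 8 open cells exactly once, starting at c2 and ending at a3.
Cell c3 has only two open neighbours (c2 and b3), so the path must pass straight through it: one of those is the cell it's entered from and the other is where it exits.
Route from c2: down 1 to c3, left 1 to b3, up 2 to b1, left 1 to a1, down 2 to a3 — 7 moves in all.
Check: all 8 open cells covered.

c2, c3, b3, b2, b1, a1, a2, a3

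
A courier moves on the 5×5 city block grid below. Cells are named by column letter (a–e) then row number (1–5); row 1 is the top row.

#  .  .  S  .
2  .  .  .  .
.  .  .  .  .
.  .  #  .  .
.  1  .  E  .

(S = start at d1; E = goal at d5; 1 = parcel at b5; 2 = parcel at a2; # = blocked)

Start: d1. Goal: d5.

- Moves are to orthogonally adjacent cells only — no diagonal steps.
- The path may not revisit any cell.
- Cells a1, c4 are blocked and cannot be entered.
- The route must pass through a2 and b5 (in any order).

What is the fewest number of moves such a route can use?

Any route passes through a2 and b5 in some order between d1 and d5. Summing Manhattan distances along each leg and taking the cheapest ordering (d1 → a2 → b5 → d5) gives a lower bound of 4 + 4 + 2 = 10 moves.
A route of 10 moves achieves this: d1 → d2 → c2 → b2 → a2 → a3 → a4 → a5 → b5 → c5 → d5.
Since 10 matches the lower bound, it is optimal.

10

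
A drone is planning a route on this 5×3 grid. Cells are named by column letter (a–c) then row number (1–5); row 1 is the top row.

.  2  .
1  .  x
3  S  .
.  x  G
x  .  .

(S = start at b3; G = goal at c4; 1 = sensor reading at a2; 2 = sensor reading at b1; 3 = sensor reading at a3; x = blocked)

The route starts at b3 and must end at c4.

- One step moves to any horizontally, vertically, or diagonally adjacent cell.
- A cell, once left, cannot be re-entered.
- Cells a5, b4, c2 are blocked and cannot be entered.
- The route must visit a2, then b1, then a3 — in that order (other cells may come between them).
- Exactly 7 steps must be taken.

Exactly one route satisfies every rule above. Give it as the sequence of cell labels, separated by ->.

The waypoints must appear in the order a2, b1, a3, with no cell reused.
Route from b3: up-left 1 to a2, up-right 1 to b1, down 1 to b2, down-left 1 to a3, down 1 to a4, down-right 1 to b5, up-right 1 to c4 — 7 moves in all.
Check: order respected (1 at step 1, 2 at step 2, 3 at step 4); 7 moves as required.

b3 -> a2 -> b1 -> b2 -> a3 -> a4 -> b5 -> c4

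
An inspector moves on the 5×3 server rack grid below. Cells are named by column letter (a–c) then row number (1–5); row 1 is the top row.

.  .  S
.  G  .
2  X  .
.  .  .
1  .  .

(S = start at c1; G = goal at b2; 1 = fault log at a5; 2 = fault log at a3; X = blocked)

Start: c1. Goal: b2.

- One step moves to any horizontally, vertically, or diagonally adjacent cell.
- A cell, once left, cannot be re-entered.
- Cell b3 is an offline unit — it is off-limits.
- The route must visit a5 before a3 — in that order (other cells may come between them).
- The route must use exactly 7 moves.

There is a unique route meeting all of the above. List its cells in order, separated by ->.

The waypoints must appear in the order a5, a3, with no cell reused.
Route from c1: 2× down (reaching c3), 2× down-left (reaching a5), 2× up (reaching a3), up-right to b2 — 7 moves in all.
Check: order respected (1 at step 4, 2 at step 6); 7 moves as required.

c1 -> c2 -> c3 -> b4 -> a5 -> a4 -> a3 -> b2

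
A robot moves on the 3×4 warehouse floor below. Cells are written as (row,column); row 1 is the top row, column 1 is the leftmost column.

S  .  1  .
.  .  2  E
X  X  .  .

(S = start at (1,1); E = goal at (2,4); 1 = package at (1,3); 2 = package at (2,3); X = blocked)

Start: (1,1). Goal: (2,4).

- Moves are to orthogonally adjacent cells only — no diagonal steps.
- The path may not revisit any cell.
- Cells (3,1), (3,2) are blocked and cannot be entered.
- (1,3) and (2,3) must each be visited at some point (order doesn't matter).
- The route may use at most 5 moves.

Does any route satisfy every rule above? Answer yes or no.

One route that works: (1,1) → (1,2) → (1,3) → (2,3) → (2,4).

yes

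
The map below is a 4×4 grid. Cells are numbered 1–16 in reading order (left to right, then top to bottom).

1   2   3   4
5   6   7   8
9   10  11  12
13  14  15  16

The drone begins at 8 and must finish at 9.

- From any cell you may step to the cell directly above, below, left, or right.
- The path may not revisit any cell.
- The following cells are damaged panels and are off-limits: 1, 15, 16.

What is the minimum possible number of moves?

4

The Manhattan distance from 8 to 9 is |2−3| + |4−1| = 4, so at least 4 moves are needed.
A route of 4 moves achieves this: 8 → 12 → 11 → 10 → 9.
Since 4 matches the lower bound, it is optimal.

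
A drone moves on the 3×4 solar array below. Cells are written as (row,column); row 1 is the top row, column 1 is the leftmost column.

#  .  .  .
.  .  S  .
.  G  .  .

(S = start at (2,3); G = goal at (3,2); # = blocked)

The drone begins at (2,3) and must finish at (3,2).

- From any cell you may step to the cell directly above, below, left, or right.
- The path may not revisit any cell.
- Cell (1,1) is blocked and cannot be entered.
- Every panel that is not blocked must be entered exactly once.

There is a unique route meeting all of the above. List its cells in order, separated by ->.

(2,3) -> (3,3) -> (3,4) -> (2,4) -> (1,4) -> (1,3) -> (1,2) -> (2,2) -> (2,1) -> (3,1) -> (3,2)

Need to visit all 11 open cells exactly once, starting at (2,3) and ending at (3,2).
Cell (3,4) has only two open neighbours ((2,4) and (3,3)), so the path must pass straight through it: one of those is the cell it's entered from and the other is where it exits.
Route from (2,3): down to (3,3), right to (3,4), 2× up (reaching (1,4)), 2× left (reaching (1,2)), down to (2,2), left to (2,1), down to (3,1), right to (3,2) — 10 moves in all.
Check: all 11 open cells covered.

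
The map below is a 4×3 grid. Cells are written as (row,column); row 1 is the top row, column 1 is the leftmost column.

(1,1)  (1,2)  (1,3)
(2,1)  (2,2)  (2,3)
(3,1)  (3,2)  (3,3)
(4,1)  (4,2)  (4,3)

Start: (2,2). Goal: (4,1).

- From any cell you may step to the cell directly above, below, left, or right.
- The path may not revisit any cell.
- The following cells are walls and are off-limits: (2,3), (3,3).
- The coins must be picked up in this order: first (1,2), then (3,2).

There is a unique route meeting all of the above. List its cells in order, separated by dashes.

The waypoints must appear in the order (1,2), (3,2), with no cell reused.
Route from (2,2): up 1 to (1,2), left 1 to (1,1), down 2 to (3,1), right 1 to (3,2), down 1 to (4,2), left 1 to (4,1) — 7 moves in all.
Check: order respected ((1,2) at step 1, (3,2) at step 5).

(2,2) - (1,2) - (1,1) - (2,1) - (3,1) - (3,2) - (4,2) - (4,1)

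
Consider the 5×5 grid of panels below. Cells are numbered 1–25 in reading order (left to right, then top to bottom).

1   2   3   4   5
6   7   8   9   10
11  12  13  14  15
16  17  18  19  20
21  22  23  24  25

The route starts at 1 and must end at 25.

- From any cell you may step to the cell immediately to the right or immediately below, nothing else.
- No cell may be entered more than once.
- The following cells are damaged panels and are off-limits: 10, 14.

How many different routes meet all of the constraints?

35

A right/down-only route from 1 to 25 makes exactly 4 down-moves and 4 right-moves in some order.
With no other constraints that would be C(8,4) = 70 routes.
Subtract routes through each blocked cell (inclusion–exclusion for overlaps): − through 10: 5 − through 14: 30 → 35.
That gives 35 routes.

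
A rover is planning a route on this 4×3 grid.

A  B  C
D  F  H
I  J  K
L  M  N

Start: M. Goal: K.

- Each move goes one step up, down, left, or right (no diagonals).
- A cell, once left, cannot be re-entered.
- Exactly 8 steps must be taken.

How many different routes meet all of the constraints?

9

Need simple routes of exactly 8 moves from M to K (Manhattan distance 2, so 3 moves are spent on a detour and 3 undoing it).
Branch systematically from the start, pruning whenever the remaining move budget drops below the Manhattan distance to K or differs from it in parity. Grouping the completions by first move — via J: 4; via L: 5 (no valid completion starts via N) — and summing: 4 + 5 = 9.
That gives 9 routes.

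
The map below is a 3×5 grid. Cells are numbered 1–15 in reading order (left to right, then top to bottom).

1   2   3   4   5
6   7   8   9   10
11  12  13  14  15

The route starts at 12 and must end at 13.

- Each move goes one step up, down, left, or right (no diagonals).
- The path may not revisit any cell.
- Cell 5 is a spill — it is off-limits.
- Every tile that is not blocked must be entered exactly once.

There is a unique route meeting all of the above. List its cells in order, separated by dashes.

12 - 11 - 6 - 1 - 2 - 7 - 8 - 3 - 4 - 9 - 10 - 15 - 14 - 13

Need to visit all 14 open cells exactly once, starting at 12 and ending at 13.
Cell 11 has only two open neighbours (6 and 12), so the path must pass straight through it: one of those is the cell it's entered from and the other is where it exits.
Route from 12: left to 11, 2× up (reaching 1), right to 2, down to 7, right to 8, up to 3, right to 4, down to 9, right to 10, down to 15, 2× left (reaching 13) — 13 moves in all.
Check: all 14 open cells covered.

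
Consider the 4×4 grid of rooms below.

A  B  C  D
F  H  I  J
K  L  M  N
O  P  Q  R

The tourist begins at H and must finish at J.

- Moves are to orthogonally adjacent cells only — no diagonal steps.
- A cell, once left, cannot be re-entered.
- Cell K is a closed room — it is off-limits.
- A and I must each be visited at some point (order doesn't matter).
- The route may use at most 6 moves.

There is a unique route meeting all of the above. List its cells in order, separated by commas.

H, F, A, B, C, I, J

The 6-move cap with required stops at A, I leaves no slack for detours.
Route from H: left 1 to F, up 1 to A, right 2 to C, down 1 to I, right 1 to J — 6 moves in all.
Check: all required cells visited; 6 ≤ 6 moves.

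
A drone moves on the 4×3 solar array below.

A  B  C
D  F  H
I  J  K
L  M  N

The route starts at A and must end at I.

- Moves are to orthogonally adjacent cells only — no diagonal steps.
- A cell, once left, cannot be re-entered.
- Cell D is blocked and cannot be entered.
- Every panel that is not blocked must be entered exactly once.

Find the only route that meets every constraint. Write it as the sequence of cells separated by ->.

Need to visit all 11 open cells exactly once, starting at A and ending at I.
Cell N has only two open neighbours (K and M), so the path must pass straight through it: one of those is the cell it's entered from and the other is where it exits.
Route from A: 2× right (reaching C), down to H, left to F, down to J, right to K, down to N, 2× left (reaching L), up to I — 10 moves in all.
Check: all 11 open cells covered.

A -> B -> C -> H -> F -> J -> K -> N -> M -> L -> I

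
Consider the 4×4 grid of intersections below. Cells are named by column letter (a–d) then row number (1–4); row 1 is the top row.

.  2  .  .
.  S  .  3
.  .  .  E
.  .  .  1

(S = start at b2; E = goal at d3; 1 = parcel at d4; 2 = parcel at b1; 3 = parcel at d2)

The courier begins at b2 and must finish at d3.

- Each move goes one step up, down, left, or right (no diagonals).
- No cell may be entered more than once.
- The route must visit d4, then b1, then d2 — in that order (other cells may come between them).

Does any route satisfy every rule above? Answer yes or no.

Ignoring the required order, 13 revisit-free routes from b2 to d3 pass through all of d4, b1, and d2; the waypoint orders that occur are b1 → d2 → d4 (8); d2 → b1 → d4 (5) — never d4 → b1 → d2.

no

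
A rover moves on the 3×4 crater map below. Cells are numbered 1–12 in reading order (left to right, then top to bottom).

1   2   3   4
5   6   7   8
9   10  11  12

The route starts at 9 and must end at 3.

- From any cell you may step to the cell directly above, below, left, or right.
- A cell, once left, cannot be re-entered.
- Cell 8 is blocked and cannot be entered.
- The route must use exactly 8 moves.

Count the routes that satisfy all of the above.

Need simple routes of exactly 8 moves from 9 to 3 (Manhattan distance 4, so 2 moves are spent on a detour and 2 undoing it).
Enumerating: 9 5 1 2 6 10 11 7 3 | 9 10 11 7 6 5 1 2 3.
That gives 2 routes.

2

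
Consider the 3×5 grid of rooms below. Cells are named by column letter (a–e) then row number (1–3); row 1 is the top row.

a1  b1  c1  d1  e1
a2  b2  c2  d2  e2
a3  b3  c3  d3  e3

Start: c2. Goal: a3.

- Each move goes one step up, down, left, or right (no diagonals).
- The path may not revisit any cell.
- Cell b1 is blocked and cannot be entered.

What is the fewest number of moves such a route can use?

3

The Manhattan distance from c2 to a3 is |2−3| + |3−1| = 3, so at least 3 moves are needed.
A route of 3 moves achieves this: c2 → c3 → b3 → a3.
Since 3 matches the lower bound, it is optimal.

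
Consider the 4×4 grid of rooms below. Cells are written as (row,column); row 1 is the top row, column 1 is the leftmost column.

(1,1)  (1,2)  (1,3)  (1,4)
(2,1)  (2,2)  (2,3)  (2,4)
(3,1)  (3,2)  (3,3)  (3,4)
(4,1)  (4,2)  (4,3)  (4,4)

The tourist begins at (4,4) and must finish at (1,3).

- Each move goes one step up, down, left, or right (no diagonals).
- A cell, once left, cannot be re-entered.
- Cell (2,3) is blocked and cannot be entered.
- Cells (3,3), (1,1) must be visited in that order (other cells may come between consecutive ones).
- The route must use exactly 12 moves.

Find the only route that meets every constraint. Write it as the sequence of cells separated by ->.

The waypoints must appear in the order (3,3), (1,1), with no cell reused.
Route from (4,4): up 1 to (3,4), left 1 to (3,3), down 1 to (4,3), left 2 to (4,1), up 1 to (3,1), right 1 to (3,2), up 1 to (2,2), left 1 to (2,1), up 1 to (1,1), right 2 to (1,3) — 12 moves in all.
Check: order respected ((3,3) at step 2, (1,1) at step 10); 12 moves as required.

(4,4) -> (3,4) -> (3,3) -> (4,3) -> (4,2) -> (4,1) -> (3,1) -> (3,2) -> (2,2) -> (2,1) -> (1,1) -> (1,2) -> (1,3)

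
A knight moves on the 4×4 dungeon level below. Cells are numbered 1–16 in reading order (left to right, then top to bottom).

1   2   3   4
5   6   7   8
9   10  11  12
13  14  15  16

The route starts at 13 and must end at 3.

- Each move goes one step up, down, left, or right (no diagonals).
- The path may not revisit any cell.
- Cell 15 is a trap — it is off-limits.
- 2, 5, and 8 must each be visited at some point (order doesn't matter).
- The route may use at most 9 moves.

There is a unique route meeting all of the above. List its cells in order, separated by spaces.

13 9 5 1 2 6 7 8 4 3

The budget equals the shortest possible length, so every move has to be on a shortest route through the required cells.
Route from 13: 3× up (reaching 1), right to 2, down to 6, 2× right (reaching 8), up to 4, left to 3 — 9 moves in all.
Check: all required cells visited; 9 ≤ 9 moves.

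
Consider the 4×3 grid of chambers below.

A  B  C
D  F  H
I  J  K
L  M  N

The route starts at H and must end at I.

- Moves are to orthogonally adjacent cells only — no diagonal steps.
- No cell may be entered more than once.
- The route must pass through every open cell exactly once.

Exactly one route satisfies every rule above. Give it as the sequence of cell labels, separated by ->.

Need to visit all 12 open cells exactly once, starting at H and ending at I.
Cell A has only two open neighbours (D and B), so the path must pass straight through it: one of those is the cell it's entered from and the other is where it exits.
Route from H: up 1 to C, left 2 to A, down 1 to D, right 1 to F, down 1 to J, right 1 to K, down 1 to N, left 2 to L, up 1 to I — 11 moves in all.
Check: all 12 open cells covered.

H -> C -> B -> A -> D -> F -> J -> K -> N -> M -> L -> I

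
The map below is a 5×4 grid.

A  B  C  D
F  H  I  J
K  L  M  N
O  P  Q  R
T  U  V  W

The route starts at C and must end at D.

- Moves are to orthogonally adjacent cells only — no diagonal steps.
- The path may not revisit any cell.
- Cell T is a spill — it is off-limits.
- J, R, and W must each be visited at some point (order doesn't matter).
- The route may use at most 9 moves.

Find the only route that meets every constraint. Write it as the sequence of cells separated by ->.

Any route must reach J, R, and W and still end at D within 9 moves, so the order of the required stops is forced.
Route from C: down 4 to V, right 1 to W, up 4 to D — 9 moves in all.
Check: all required cells visited; 9 ≤ 9 moves.

C -> I -> M -> Q -> V -> W -> R -> N -> J -> D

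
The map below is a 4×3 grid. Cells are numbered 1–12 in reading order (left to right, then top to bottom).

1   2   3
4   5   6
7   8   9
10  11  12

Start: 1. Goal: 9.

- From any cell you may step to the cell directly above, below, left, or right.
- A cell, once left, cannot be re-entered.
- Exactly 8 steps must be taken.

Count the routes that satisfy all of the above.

9

Need simple routes of exactly 8 moves from 1 to 9 (Manhattan distance 4, so 2 moves are spent on a detour and 2 undoing it).
Branch systematically from the start, pruning whenever the remaining move budget drops below the Manhattan distance to 9 or differs from it in parity. Grouping the completions by first move — via 4: 3; via 2: 6 — and summing: 3 + 6 = 9.
That gives 9 routes.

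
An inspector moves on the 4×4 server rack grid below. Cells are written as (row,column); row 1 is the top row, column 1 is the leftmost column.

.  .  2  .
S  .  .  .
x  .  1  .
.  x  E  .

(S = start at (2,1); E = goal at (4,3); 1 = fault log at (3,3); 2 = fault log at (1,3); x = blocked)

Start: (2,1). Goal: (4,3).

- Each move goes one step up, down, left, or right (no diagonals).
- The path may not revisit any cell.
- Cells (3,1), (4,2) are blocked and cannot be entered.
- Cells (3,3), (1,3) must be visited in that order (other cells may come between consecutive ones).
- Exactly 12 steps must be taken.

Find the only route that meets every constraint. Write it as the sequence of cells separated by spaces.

The waypoints must appear in the order (3,3), (1,3), with no cell reused.
Route from (2,1): up to (1,1), right to (1,2), 2× down (reaching (3,2)), right to (3,3), 2× up (reaching (1,3)), right to (1,4), 3× down (reaching (4,4)), left to (4,3) — 12 moves in all.
Check: order respected (1 at step 5, 2 at step 7); 12 moves as required.

(2,1) (1,1) (1,2) (2,2) (3,2) (3,3) (2,3) (1,3) (1,4) (2,4) (3,4) (4,4) (4,3)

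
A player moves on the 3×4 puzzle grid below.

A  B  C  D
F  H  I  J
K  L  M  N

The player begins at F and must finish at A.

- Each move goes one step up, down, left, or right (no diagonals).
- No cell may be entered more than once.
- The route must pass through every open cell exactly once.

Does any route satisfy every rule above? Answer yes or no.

One route that works: F → K → L → H → I → M → N → J → D → C → B → A.

yes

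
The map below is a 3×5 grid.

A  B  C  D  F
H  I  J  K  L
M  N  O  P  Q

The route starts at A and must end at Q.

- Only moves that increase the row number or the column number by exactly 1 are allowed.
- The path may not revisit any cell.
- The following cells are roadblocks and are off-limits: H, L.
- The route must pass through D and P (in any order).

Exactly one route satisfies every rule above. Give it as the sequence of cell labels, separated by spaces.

A B C D K P Q

Moves only go right or down, so the column and row indices never decrease.
Route from A: 3× right (reaching D), 2× down (reaching P), right to Q — 6 moves in all.
Check: all required cells visited.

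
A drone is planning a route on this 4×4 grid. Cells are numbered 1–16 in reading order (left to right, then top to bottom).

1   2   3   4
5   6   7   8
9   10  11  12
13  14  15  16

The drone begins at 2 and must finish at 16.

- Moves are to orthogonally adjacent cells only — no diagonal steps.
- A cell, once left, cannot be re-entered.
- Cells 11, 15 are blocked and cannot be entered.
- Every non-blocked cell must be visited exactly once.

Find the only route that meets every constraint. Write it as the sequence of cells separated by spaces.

Need to visit all 14 open cells exactly once, starting at 2 and ending at 16.
Cell 1 has only two open neighbours (5 and 2), so the path must pass straight through it: one of those is the cell it's entered from and the other is where it exits.
Route from 2: left to 1, 3× down (reaching 13), right to 14, 2× up (reaching 6), right to 7, up to 3, right to 4, 3× down (reaching 16) — 13 moves in all.
Check: all 14 open cells covered.

2 1 5 9 13 14 10 6 7 3 4 8 12 16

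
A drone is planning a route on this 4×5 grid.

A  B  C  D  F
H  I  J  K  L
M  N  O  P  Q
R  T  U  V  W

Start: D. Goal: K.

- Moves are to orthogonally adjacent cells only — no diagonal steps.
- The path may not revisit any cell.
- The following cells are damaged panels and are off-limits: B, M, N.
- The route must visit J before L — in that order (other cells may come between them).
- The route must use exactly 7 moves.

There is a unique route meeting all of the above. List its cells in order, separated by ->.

The waypoints must appear in the order J, L, with no cell reused.
Route from D: left 1 to C, down 2 to O, right 2 to Q, up 1 to L, left 1 to K — 7 moves in all.
Check: order respected (J at step 2, L at step 6); 7 moves as required.

D -> C -> J -> O -> P -> Q -> L -> K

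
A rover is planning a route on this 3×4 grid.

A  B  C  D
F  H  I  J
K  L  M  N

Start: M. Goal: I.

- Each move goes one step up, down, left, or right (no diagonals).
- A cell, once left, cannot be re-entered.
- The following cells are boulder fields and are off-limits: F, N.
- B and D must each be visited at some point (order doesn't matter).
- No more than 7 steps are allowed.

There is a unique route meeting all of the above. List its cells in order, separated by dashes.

M - L - H - B - C - D - J - I

Any route must reach B and D and still end at I within 7 moves, so the order of the required stops is forced.
Route from M: left 1 to L, up 2 to B, right 2 to D, down 1 to J, left 1 to I — 7 moves in all.
Check: all required cells visited; 7 ≤ 7 moves.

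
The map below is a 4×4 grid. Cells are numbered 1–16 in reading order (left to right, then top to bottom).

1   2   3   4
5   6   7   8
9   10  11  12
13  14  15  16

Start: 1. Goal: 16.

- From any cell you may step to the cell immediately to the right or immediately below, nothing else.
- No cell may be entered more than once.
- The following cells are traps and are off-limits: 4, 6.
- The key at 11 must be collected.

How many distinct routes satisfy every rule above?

4

A right/down-only route from 1 to 16 makes exactly 3 down-moves and 3 right-moves in some order.
With no other constraints that would be C(6,3) = 20 routes.
Split at 11 and multiply the segment counts (each segment already excludes blocked cells): 1→11: 2; 11→16: 2; product = 4.
That gives 4 routes.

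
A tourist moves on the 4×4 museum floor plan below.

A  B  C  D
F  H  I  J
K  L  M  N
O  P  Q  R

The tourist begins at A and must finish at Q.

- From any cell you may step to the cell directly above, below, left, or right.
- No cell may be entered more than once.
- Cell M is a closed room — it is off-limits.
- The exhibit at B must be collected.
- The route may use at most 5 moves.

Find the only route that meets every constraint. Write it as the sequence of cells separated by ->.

A -> B -> H -> L -> P -> Q

The 5-move cap with required stops at B leaves no slack for detours.
Route from A: right to B, 3× down (reaching P), right to Q — 5 moves in all.
Check: all required cells visited; 5 ≤ 5 moves.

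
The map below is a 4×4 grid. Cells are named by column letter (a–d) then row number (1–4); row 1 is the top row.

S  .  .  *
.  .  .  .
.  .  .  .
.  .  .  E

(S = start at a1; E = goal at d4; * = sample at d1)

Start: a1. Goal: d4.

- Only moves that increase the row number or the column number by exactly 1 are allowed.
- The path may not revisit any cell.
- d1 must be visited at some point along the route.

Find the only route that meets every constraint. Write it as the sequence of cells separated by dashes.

Moves only go right or down, so the column and row indices never decrease.
Route from a1: right 3 to d1, down 3 to d4 — 6 moves in all.
Check: all required cells visited.

a1 - b1 - c1 - d1 - d2 - d3 - d4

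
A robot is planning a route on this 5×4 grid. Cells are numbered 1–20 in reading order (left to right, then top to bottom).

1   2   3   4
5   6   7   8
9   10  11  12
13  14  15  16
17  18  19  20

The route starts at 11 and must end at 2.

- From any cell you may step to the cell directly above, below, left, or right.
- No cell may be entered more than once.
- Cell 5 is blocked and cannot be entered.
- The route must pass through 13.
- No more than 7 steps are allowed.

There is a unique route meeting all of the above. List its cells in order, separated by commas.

The budget equals the shortest possible length, so every move has to be on a shortest route through the required cells.
Route from 11: down to 15, 2× left (reaching 13), up to 9, right to 10, 2× up (reaching 2) — 7 moves in all.
Check: all required cells visited; 7 ≤ 7 moves.

11, 15, 14, 13, 9, 10, 6, 2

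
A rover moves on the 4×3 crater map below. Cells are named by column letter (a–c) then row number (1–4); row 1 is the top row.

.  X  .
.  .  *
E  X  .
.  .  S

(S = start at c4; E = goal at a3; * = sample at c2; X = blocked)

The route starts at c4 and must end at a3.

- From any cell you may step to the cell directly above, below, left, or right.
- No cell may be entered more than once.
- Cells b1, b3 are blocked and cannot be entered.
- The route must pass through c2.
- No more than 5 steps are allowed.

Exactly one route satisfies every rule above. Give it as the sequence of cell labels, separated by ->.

c4 -> c3 -> c2 -> b2 -> a2 -> a3

Any route must reach c2 and still end at a3 within 5 moves, so the order of the required stops is forced.
Route from c4: 2× up (reaching c2), 2× left (reaching a2), down to a3 — 5 moves in all.
Check: all required cells visited; 5 ≤ 5 moves.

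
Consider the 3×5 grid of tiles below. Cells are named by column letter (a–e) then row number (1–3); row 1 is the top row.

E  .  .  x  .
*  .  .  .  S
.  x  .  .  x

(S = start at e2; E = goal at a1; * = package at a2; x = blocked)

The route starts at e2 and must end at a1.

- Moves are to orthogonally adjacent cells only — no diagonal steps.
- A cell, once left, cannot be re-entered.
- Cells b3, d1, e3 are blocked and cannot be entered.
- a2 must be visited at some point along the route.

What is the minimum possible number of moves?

Any route passes through a2 somewhere between e2 and a1. Summing Manhattan distances along the two legs (e2 → a2 → a1) gives a lower bound of 4 + 1 = 5 moves.
A route of 5 moves achieves this: e2 → d2 → c2 → b2 → a2 → a1.
Since 5 matches the lower bound, it is optimal.

5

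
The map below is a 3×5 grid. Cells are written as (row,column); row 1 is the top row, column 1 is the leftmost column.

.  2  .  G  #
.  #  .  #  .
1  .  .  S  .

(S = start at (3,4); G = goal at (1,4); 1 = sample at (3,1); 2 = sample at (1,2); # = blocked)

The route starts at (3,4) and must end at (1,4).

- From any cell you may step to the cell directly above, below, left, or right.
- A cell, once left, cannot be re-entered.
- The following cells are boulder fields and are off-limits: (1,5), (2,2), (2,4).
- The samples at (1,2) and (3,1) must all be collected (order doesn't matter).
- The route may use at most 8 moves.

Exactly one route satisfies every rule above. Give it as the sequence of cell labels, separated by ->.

The 8-move cap with required stops at (1,2), (3,1) leaves no slack for detours.
Route from (3,4): left 3 to (3,1), up 2 to (1,1), right 3 to (1,4) — 8 moves in all.
Check: all required cells visited; 8 ≤ 8 moves.

(3,4) -> (3,3) -> (3,2) -> (3,1) -> (2,1) -> (1,1) -> (1,2) -> (1,3) -> (1,4)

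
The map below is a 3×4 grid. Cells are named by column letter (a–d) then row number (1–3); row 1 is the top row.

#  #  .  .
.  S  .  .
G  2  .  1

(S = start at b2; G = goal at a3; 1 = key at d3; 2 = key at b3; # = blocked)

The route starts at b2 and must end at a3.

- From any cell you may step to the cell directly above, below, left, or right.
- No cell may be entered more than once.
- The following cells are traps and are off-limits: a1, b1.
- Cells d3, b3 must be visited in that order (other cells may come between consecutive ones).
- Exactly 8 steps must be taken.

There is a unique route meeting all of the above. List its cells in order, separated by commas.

The waypoints must appear in the order d3, b3, with no cell reused.
Route from b2: right 1 to c2, up 1 to c1, right 1 to d1, down 2 to d3, left 3 to a3 — 8 moves in all.
Check: order respected (1 at step 5, 2 at step 7); 8 moves as required.

b2, c2, c1, d1, d2, d3, c3, b3, a3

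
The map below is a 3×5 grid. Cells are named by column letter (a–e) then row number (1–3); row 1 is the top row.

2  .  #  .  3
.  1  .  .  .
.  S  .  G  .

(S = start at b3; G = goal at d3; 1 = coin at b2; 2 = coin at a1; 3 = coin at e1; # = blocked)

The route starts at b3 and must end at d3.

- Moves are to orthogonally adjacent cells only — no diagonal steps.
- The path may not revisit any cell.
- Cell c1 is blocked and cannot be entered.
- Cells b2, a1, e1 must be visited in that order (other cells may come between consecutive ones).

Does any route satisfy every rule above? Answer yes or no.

no

Ignoring the required order, 1 revisit-free route from b3 to d3 passes through all of b2, a1, and e1; the waypoint orders that occur are a1 → b2 → e1 (1) — never b2 → a1 → e1.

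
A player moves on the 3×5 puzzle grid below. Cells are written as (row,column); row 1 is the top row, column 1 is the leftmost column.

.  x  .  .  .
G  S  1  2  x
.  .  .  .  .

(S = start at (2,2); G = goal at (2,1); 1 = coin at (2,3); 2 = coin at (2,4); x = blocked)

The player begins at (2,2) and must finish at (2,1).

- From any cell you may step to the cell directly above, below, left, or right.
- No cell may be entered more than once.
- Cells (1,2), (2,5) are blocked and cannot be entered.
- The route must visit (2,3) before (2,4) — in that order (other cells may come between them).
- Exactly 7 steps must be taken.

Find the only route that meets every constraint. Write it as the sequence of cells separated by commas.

The waypoints must appear in the order (2,3), (2,4), with no cell reused.
Route from (2,2): 2× right (reaching (2,4)), down to (3,4), 3× left (reaching (3,1)), up to (2,1) — 7 moves in all.
Check: order respected (1 at step 1, 2 at step 2); 7 moves as required.

(2,2), (2,3), (2,4), (3,4), (3,3), (3,2), (3,1), (2,1)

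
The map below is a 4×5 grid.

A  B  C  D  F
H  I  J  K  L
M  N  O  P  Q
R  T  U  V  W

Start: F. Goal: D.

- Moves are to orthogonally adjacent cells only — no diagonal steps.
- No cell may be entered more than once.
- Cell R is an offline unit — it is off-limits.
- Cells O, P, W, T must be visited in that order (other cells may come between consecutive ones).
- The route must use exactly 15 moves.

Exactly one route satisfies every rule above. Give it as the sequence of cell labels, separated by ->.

The waypoints must appear in the order O, P, W, T, with no cell reused.
Route from F: down 1 to L, left 2 to J, down 1 to O, right 2 to Q, down 1 to W, left 3 to T, up 3 to B, right 2 to D — 15 moves in all.
Check: order respected (O at step 4, P at step 5, W at step 7, T at step 10); 15 moves as required.

F -> L -> K -> J -> O -> P -> Q -> W -> V -> U -> T -> N -> I -> B -> C -> D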